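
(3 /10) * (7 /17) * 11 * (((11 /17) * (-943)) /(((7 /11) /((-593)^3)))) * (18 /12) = 2355571752659829 /5780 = 407538365512.08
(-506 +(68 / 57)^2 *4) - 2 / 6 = -1626581 / 3249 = -500.64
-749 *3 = -2247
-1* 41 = -41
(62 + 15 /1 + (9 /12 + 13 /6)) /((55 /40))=1918 /33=58.12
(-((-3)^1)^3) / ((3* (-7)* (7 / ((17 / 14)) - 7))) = 51 / 49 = 1.04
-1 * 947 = -947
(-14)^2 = 196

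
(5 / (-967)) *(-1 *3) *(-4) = -60 / 967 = -0.06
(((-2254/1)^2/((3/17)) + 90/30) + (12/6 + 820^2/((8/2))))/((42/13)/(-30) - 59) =-5646750655/11526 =-489914.16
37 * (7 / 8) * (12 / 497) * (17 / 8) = 1887 / 1136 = 1.66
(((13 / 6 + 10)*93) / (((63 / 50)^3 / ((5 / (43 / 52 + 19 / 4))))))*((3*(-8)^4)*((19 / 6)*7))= 143094016000000 / 1035909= 138133770.44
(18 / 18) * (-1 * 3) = -3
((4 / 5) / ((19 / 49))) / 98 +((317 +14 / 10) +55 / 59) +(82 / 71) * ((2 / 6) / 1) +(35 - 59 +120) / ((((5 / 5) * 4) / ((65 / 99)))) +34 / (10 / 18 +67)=14120042213 / 42024048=336.00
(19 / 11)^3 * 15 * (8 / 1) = 823080 / 1331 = 618.39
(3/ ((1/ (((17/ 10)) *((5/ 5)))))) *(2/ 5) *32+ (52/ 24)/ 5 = 9857/ 150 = 65.71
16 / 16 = 1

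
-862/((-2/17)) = 7327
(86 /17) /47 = 86 /799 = 0.11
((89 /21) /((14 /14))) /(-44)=-89 /924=-0.10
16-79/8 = 6.12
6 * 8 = 48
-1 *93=-93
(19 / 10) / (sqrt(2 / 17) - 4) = -323 / 675 - 19 * sqrt(34) / 2700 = -0.52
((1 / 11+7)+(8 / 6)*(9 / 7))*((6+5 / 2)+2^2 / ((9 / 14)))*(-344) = -10301080 / 231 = -44593.42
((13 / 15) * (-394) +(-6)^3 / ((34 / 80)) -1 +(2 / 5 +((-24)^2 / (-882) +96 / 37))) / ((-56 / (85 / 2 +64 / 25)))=294549523001 / 431494000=682.63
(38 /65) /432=19 /14040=0.00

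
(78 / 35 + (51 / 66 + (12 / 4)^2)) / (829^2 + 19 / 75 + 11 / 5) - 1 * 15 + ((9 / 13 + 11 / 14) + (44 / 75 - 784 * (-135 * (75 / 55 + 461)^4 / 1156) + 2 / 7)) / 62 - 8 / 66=12456607758810703405520754367103 / 184571566891945533300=67489310344.88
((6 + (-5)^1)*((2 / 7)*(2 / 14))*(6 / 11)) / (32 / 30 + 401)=180 / 3250709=0.00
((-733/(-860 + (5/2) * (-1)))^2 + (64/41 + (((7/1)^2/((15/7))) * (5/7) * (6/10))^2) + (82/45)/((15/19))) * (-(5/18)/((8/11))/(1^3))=-38.44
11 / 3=3.67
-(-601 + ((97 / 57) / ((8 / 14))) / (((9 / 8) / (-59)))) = 388435 / 513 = 757.18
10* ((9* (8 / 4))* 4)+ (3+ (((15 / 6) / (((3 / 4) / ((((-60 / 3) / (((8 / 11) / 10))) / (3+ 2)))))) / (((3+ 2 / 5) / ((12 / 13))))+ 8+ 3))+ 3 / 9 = 453863 / 663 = 684.56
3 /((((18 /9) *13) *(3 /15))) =15 /26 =0.58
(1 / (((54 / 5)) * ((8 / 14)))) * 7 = 245 / 216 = 1.13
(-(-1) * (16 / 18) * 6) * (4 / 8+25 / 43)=248 / 43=5.77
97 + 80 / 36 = 893 / 9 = 99.22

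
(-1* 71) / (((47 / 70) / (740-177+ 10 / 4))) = -2810535 / 47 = -59798.62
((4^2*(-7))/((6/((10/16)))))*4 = -140/3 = -46.67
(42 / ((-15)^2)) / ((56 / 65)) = 13 / 60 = 0.22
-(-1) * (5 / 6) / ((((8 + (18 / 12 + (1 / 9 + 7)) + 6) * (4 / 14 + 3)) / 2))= 210 / 9361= 0.02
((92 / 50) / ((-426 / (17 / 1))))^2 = 152881 / 28355625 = 0.01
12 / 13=0.92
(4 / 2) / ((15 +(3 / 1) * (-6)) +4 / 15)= -30 / 41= -0.73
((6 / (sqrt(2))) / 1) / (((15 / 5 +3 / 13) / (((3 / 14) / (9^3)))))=13 * sqrt(2) / 47628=0.00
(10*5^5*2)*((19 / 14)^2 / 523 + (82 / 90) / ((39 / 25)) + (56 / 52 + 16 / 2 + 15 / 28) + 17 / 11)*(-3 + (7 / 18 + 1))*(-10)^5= 105322942671875000000 / 890512623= 118272262460.53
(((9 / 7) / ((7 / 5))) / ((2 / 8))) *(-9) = -1620 / 49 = -33.06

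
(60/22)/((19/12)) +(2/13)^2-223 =-7814907/35321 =-221.25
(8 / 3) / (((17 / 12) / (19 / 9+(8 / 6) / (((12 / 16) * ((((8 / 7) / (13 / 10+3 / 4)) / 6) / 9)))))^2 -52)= -7875627008 / 153574531581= -0.05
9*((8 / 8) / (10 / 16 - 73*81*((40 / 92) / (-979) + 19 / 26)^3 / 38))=-68624269338658443696 / 457411315788809621821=-0.15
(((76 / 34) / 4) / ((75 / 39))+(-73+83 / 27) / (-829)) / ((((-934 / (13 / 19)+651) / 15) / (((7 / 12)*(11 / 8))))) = -7140534401 / 1130330756160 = -0.01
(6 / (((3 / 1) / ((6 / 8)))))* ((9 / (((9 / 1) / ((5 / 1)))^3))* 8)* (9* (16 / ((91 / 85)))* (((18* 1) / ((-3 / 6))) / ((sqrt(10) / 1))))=-816000* sqrt(10) / 91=-28356.25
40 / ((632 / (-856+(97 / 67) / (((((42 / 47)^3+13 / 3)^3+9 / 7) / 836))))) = -53.59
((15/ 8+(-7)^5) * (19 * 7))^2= 319717751706409/ 64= 4995589870412.64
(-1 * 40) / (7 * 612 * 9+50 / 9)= -180 / 173527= -0.00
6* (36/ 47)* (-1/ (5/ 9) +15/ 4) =2106/ 235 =8.96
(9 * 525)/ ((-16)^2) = 4725/ 256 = 18.46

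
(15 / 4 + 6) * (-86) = -838.50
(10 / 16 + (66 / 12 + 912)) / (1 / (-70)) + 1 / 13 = -3341971 / 52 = -64268.67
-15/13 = -1.15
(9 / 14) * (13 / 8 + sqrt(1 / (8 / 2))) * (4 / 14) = 153 / 392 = 0.39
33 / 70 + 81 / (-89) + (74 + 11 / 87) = 39939499 / 542010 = 73.69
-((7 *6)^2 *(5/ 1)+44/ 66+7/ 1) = -26483/ 3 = -8827.67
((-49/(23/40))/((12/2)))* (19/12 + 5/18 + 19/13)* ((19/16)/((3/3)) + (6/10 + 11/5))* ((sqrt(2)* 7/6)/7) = -24306205* sqrt(2)/775008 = -44.35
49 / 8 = 6.12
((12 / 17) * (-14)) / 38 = -84 / 323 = -0.26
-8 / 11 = -0.73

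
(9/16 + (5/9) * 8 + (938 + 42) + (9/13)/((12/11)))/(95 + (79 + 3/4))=1845121/327132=5.64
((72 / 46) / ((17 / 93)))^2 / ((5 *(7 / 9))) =100881936 / 5350835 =18.85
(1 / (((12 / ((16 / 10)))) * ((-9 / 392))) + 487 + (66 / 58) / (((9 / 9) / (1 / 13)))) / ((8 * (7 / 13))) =3061844 / 27405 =111.73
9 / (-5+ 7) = 9 / 2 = 4.50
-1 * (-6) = 6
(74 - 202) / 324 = -32 / 81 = -0.40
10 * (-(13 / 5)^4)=-57122 / 125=-456.98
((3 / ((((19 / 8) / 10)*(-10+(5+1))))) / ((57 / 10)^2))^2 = 4000000 / 423412929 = 0.01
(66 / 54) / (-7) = -11 / 63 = -0.17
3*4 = 12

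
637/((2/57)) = 36309/2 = 18154.50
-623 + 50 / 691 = -430443 / 691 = -622.93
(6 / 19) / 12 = 1 / 38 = 0.03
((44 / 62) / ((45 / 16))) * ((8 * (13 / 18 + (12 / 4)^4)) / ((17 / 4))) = 8284672 / 213435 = 38.82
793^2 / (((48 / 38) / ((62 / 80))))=370392061 / 960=385825.06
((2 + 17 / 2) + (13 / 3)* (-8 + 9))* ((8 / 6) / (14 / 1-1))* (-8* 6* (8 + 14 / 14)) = -8544 / 13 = -657.23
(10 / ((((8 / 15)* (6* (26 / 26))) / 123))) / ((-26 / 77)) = -236775 / 208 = -1138.34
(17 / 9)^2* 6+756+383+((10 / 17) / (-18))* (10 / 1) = 532477 / 459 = 1160.08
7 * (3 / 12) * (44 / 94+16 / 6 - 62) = -14525 / 141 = -103.01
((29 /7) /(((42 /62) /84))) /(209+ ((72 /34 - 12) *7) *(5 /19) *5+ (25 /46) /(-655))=225782168 /51852199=4.35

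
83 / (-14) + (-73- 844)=-12921 / 14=-922.93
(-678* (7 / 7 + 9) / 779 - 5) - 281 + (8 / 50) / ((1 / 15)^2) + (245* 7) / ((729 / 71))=-52060435 / 567891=-91.67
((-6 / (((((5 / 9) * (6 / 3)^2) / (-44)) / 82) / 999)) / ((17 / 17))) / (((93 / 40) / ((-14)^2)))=25432589952 / 31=820406127.48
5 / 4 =1.25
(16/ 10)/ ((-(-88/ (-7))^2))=-49/ 4840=-0.01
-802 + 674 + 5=-123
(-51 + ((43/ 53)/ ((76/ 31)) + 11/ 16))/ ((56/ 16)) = -805303/ 56392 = -14.28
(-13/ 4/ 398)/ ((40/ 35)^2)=-637/ 101888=-0.01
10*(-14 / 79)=-140 / 79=-1.77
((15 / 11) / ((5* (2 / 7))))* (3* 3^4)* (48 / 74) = 150.46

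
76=76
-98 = -98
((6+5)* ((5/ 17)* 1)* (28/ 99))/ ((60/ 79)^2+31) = 124820/ 4307409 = 0.03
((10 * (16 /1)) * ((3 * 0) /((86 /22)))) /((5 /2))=0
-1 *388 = -388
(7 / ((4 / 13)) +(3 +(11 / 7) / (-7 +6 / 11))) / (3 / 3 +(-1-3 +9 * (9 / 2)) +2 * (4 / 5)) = 253535 / 388654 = 0.65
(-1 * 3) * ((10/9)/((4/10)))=-25/3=-8.33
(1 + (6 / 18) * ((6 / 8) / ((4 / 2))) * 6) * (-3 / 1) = -21 / 4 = -5.25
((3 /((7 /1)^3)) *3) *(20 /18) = 10 /343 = 0.03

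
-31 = -31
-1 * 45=-45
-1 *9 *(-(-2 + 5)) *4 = 108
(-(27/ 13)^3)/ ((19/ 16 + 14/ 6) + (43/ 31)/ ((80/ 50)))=-2.04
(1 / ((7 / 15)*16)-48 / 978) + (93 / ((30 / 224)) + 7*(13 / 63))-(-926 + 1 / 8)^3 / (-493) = -20856307394816927 / 12960299520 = -1609245.79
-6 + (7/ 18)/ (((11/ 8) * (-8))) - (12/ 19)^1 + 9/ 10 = -54238/ 9405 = -5.77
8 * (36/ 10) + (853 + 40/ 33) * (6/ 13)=302482/ 715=423.05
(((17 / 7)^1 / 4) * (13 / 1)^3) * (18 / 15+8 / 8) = 2934.56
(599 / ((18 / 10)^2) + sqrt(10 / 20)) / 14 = sqrt(2) / 28 + 14975 / 1134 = 13.26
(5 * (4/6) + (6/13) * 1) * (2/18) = 148/351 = 0.42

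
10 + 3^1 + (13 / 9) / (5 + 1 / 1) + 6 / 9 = 751 / 54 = 13.91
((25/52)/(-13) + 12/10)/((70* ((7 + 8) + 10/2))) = 3931/4732000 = 0.00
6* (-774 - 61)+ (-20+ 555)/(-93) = -466465/93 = -5015.75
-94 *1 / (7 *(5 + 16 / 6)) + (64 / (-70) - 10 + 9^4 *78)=411954994 / 805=511745.33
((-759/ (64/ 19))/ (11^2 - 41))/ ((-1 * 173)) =14421/ 885760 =0.02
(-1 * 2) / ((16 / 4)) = -1 / 2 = -0.50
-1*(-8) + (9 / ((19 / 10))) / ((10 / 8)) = 224 / 19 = 11.79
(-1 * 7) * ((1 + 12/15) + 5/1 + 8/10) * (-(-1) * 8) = -2128/5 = -425.60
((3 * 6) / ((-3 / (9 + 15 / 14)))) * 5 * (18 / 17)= -38070 / 119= -319.92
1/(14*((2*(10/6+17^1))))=3/1568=0.00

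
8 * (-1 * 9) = -72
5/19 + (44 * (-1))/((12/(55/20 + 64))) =-18581/76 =-244.49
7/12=0.58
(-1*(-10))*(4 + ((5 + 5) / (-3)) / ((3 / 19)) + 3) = -1270 / 9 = -141.11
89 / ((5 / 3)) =53.40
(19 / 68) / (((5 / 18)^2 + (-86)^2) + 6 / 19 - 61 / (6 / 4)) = 29241 / 769791467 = 0.00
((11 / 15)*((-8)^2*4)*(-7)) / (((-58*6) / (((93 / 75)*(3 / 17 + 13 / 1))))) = 34220032 / 554625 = 61.70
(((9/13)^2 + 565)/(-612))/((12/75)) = -1194575/206856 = -5.77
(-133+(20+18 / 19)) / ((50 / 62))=-65999 / 475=-138.95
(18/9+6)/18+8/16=17/18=0.94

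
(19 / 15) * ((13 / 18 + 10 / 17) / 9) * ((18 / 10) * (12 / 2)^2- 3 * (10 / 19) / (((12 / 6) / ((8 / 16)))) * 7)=1575529 / 137700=11.44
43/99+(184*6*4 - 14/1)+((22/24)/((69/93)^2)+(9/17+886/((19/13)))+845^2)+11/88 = 97304738375923/135326664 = 719035.96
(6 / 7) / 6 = 1 / 7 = 0.14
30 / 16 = 15 / 8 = 1.88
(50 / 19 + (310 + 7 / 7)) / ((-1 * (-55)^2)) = -5959 / 57475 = -0.10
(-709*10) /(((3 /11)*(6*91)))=-38995 /819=-47.61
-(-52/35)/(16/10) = 13/14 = 0.93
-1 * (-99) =99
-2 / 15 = -0.13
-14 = -14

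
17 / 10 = 1.70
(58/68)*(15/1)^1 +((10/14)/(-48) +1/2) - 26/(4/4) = -72661/5712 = -12.72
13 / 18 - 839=-15089 / 18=-838.28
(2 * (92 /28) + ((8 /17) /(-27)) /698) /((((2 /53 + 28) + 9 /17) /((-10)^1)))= -3905441740 /1697770179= -2.30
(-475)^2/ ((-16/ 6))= -676875/ 8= -84609.38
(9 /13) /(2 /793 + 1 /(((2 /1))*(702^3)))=29219334768 /106445725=274.50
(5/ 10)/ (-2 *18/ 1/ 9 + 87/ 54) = -0.21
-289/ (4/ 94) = -13583/ 2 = -6791.50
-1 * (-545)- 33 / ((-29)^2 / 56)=456497 / 841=542.80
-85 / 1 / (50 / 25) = -85 / 2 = -42.50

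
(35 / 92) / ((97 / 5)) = 175 / 8924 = 0.02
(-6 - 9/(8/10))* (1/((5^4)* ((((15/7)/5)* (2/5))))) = -161/1000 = -0.16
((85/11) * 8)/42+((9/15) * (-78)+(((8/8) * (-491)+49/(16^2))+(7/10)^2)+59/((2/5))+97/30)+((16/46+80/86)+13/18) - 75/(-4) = -1597369762423/4386412800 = -364.16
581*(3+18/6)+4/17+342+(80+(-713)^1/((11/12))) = 585388/187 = 3130.42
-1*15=-15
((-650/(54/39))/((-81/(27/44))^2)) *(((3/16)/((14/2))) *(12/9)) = -4225/4390848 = -0.00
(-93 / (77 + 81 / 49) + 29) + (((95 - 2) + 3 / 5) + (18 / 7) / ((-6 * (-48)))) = 131033787 / 1079120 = 121.43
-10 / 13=-0.77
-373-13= -386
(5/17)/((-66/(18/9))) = -5/561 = -0.01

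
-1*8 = -8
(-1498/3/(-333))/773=1498/772227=0.00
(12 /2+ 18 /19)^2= 17424 /361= 48.27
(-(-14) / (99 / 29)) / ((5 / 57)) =7714 / 165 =46.75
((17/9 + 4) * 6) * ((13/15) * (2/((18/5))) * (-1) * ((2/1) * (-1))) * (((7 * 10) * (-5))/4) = -241150/81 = -2977.16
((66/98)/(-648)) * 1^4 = -11/10584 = -0.00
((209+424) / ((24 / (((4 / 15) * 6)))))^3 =9393931 / 125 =75151.45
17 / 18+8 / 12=29 / 18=1.61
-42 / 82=-0.51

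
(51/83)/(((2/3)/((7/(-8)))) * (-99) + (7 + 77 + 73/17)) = 6069/1617089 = 0.00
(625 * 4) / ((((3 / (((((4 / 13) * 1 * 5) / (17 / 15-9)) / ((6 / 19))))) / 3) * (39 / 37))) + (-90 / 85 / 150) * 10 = -3734866978 / 2542605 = -1468.91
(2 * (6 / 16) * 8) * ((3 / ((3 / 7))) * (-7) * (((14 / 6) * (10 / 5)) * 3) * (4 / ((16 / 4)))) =-4116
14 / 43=0.33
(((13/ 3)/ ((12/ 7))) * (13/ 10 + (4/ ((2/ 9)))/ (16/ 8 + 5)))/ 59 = 0.17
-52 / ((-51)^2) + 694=693.98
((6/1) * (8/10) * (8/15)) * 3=192/25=7.68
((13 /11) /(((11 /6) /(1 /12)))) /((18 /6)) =13 /726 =0.02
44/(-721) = -44/721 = -0.06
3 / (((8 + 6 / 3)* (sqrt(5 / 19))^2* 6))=0.19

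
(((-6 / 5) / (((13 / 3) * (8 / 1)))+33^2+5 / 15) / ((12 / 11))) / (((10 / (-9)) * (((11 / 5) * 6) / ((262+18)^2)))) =-208164985 / 39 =-5337563.72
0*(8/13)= 0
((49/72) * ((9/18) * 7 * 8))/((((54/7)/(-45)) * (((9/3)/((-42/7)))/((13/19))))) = 156065/1026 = 152.11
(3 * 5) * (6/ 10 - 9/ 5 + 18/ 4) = 99/ 2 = 49.50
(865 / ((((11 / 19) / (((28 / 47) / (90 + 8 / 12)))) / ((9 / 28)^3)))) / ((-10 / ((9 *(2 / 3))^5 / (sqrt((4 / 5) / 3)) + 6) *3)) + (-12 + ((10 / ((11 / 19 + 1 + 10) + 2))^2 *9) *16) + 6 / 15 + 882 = 966692157978263 / 1019254001920 - 582282189 *sqrt(15) / 13781152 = 784.79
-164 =-164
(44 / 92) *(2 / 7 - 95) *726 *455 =-344156670 / 23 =-14963333.48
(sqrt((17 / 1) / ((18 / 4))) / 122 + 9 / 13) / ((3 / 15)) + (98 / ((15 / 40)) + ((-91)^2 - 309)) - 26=5 * sqrt(34) / 366 + 320221 / 39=8210.87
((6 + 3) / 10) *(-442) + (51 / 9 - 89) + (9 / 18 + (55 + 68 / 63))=-267469 / 630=-424.55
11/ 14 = 0.79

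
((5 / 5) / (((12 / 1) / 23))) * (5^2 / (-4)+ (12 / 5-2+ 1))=-2231 / 240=-9.30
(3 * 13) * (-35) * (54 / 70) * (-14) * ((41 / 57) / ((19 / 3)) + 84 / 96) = 21044205 / 1444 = 14573.55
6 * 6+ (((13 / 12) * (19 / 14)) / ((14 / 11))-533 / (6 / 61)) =-12657707 / 2352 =-5381.68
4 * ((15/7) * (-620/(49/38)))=-1413600/343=-4121.28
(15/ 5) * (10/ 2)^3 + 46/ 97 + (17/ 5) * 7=193648/ 485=399.27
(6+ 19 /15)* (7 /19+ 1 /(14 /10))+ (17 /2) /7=12079 /1330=9.08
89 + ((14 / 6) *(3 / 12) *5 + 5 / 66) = 91.99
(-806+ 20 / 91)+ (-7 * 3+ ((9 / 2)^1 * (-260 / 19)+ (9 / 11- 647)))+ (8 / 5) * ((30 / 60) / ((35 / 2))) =-729614139 / 475475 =-1534.50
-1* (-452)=452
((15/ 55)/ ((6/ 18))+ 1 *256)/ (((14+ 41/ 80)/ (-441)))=-11074000/ 1419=-7804.09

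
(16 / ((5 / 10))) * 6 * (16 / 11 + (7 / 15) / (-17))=256192 / 935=274.00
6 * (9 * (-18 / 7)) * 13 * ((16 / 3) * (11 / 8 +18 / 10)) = -1069848 / 35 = -30567.09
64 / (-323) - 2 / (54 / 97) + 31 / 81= -89164 / 26163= -3.41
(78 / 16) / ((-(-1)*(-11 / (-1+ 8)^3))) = -13377 / 88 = -152.01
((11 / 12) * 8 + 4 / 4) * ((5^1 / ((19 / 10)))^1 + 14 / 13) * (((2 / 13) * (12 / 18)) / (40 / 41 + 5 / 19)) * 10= 7511200 / 293553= 25.59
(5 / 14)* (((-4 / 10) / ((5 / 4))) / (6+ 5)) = -4 / 385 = -0.01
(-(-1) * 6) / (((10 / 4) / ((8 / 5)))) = 96 / 25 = 3.84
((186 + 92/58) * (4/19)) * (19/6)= 10880/87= 125.06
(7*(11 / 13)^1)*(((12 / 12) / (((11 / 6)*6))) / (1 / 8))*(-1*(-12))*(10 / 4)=129.23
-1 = -1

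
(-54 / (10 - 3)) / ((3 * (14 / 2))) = -18 / 49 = -0.37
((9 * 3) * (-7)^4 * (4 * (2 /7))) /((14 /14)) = 74088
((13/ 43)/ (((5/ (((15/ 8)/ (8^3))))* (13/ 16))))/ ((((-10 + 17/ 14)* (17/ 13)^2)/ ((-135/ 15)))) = 10647/ 65216896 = 0.00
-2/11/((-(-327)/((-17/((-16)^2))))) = 17/460416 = 0.00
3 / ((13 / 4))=12 / 13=0.92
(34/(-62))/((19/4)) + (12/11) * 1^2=6320/6479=0.98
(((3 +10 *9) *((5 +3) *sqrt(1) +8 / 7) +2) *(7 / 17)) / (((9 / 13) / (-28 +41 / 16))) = -15783053 / 1224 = -12894.65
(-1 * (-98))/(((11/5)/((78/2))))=19110/11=1737.27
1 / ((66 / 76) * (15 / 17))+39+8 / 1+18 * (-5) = -20639 / 495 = -41.69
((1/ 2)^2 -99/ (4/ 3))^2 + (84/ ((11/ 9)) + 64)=61696/ 11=5608.73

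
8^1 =8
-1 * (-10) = 10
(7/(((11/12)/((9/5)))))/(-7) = -108/55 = -1.96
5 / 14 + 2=33 / 14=2.36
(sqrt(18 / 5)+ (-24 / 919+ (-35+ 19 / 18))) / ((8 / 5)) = -2809705 / 132336+ 3 * sqrt(10) / 8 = -20.05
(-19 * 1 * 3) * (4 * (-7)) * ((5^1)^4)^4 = 243530273437500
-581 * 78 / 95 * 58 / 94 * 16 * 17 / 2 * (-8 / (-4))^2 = -160120.22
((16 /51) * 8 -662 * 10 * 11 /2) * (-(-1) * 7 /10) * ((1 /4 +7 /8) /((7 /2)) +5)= -138330259 /1020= -135617.90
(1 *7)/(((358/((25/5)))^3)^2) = 109375/2105223260474944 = 0.00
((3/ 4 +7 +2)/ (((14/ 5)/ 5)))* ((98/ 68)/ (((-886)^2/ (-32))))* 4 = -13650/ 3336233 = -0.00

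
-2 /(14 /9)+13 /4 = 55 /28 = 1.96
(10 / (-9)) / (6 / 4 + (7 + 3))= -20 / 207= -0.10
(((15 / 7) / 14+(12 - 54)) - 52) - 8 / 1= -9981 / 98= -101.85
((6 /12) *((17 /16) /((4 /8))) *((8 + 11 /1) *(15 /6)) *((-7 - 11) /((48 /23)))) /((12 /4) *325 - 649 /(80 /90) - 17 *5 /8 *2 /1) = -1.95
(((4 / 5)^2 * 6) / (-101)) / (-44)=24 / 27775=0.00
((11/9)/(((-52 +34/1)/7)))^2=5929/26244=0.23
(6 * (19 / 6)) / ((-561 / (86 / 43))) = -38 / 561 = -0.07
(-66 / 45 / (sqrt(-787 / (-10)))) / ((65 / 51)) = -374 * sqrt(7870) / 255775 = -0.13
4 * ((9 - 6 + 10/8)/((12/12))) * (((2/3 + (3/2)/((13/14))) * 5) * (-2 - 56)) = -438770/39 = -11250.51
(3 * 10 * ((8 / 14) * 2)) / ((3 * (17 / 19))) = 1520 / 119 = 12.77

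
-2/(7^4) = -2/2401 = -0.00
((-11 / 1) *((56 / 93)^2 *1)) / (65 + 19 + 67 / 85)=-2932160 / 62333343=-0.05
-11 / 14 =-0.79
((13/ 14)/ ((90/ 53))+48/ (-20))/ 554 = -467/ 139608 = -0.00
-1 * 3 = -3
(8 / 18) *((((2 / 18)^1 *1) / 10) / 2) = 1 / 405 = 0.00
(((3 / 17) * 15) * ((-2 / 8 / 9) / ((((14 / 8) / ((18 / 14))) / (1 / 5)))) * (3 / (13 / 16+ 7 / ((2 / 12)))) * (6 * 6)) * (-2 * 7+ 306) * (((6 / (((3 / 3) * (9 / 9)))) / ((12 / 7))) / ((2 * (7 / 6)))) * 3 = -20435328 / 570605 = -35.81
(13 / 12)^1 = 13 / 12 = 1.08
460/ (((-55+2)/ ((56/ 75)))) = -5152/ 795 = -6.48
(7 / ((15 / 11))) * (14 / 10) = 539 / 75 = 7.19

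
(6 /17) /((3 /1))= 2 /17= 0.12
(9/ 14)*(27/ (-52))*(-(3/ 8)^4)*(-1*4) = -19683/ 745472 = -0.03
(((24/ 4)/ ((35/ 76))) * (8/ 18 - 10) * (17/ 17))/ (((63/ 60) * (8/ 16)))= -104576/ 441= -237.13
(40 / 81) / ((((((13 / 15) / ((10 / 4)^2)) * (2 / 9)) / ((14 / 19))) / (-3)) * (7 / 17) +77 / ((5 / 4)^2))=21250 / 2120333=0.01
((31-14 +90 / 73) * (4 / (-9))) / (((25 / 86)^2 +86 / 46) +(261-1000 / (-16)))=-905654992 / 36373058037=-0.02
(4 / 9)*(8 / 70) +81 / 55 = 5279 / 3465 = 1.52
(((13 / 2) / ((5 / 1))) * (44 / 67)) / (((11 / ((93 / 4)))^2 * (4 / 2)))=112437 / 58960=1.91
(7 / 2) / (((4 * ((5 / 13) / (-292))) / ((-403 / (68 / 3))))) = 8031387 / 680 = 11810.86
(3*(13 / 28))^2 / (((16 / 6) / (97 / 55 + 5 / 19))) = 4832217 / 3277120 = 1.47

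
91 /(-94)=-91 /94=-0.97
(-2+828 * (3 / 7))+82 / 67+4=167940 / 469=358.08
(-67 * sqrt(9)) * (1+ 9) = -2010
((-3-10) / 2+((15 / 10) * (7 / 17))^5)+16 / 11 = -2476740921 / 499789664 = -4.96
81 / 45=9 / 5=1.80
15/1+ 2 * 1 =17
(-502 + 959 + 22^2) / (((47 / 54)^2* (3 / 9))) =3726.51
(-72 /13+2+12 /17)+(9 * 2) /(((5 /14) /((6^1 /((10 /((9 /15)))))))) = 422978 /27625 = 15.31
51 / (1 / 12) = 612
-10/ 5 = -2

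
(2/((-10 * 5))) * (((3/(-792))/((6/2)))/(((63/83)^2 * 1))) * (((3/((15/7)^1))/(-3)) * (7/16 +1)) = -158447/2694384000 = -0.00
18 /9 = 2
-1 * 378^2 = -142884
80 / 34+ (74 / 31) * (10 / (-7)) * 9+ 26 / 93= -310526 / 11067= -28.06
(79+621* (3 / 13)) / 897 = 2890 / 11661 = 0.25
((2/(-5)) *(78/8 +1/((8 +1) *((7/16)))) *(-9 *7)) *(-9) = -22689/10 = -2268.90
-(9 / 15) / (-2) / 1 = 3 / 10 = 0.30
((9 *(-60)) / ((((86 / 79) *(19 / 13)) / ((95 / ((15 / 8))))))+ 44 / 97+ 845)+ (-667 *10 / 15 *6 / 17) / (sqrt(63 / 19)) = -68199293 / 4171 - 2668 *sqrt(133) / 357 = -16437.01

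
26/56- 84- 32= -3235/28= -115.54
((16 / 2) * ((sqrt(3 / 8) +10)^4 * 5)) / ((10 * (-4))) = -(sqrt(6) +40)^4 / 256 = -12683.82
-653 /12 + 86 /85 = -54473 /1020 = -53.40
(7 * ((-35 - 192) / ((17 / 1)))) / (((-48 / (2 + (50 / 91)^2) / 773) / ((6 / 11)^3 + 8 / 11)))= 82505762316 / 26767741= 3082.28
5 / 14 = 0.36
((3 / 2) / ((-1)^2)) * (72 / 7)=15.43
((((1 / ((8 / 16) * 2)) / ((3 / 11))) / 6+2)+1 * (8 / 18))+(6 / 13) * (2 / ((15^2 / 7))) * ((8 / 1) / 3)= 18323 / 5850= 3.13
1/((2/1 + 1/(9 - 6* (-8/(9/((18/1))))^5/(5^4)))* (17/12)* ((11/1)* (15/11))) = 25188324/1070556895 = 0.02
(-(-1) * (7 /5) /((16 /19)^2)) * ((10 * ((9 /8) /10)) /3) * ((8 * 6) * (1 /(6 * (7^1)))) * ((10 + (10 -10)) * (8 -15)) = -7581 /128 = -59.23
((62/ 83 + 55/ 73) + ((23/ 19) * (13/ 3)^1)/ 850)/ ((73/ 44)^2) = 428117932088/ 782186756475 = 0.55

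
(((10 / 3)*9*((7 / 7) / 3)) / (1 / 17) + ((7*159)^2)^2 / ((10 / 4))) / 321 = 3069097271572 / 1605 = 1912210138.05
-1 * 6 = -6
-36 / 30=-6 / 5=-1.20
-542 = -542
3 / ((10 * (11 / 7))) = 21 / 110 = 0.19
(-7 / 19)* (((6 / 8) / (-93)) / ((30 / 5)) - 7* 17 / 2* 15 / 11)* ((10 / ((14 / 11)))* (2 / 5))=34949 / 372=93.95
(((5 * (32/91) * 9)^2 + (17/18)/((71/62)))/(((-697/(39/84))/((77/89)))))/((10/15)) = -14623339357/67333595784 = -0.22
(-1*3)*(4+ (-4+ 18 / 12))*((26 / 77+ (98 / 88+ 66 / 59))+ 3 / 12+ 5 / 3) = -91722 / 4543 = -20.19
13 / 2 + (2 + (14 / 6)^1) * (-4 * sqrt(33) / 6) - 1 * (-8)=29 / 2 - 26 * sqrt(33) / 9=-2.10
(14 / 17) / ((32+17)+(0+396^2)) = 14 / 2666705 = 0.00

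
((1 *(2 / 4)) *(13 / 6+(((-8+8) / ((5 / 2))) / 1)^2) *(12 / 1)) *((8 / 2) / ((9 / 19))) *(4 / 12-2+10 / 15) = -988 / 9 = -109.78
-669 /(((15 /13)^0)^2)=-669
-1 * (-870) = 870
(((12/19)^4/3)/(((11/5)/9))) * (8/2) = 1244160/1433531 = 0.87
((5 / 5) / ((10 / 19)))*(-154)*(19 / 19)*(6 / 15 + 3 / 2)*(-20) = 55594 / 5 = 11118.80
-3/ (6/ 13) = -13/ 2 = -6.50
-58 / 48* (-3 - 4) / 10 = 203 / 240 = 0.85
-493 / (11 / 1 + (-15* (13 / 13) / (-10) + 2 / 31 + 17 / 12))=-183396 / 5201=-35.26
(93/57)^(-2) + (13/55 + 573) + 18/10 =30413402/52855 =575.41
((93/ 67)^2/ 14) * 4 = 17298/ 31423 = 0.55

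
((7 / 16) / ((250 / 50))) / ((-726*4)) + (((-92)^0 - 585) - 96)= -157977607 / 232320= -680.00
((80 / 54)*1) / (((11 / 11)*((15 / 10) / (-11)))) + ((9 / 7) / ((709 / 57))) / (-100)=-436785553 / 40200300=-10.87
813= 813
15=15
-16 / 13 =-1.23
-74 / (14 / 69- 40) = 1.86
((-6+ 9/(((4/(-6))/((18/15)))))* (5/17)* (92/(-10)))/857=5106/72845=0.07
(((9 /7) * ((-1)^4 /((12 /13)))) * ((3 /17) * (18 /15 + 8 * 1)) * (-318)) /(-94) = 427869 /55930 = 7.65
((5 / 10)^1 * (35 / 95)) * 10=35 / 19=1.84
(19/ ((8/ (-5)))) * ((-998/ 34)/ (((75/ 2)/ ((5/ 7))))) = 9481/ 1428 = 6.64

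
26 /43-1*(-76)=3294 /43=76.60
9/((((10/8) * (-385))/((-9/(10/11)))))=162/875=0.19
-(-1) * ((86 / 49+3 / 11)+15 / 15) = 1632 / 539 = 3.03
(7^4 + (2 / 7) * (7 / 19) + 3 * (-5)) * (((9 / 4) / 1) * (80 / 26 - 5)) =-2550150 / 247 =-10324.49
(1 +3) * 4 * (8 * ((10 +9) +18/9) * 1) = 2688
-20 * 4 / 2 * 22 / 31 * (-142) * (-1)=-124960 / 31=-4030.97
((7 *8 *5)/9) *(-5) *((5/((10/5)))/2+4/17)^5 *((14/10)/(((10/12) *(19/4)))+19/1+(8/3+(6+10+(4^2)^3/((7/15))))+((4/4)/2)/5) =-1848353580068215001/186466980096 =-9912498.07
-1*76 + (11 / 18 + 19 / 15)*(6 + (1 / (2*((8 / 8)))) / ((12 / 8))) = -64.11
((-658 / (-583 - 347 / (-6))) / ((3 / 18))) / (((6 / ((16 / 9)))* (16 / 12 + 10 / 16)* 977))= 3584 / 3078527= 0.00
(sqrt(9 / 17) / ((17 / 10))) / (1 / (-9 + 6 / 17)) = -4410* sqrt(17) / 4913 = -3.70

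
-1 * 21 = -21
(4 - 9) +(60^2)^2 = 12959995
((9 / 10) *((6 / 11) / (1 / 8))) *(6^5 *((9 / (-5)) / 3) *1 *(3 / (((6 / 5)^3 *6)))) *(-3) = 174960 / 11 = 15905.45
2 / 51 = 0.04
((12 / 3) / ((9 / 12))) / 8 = 2 / 3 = 0.67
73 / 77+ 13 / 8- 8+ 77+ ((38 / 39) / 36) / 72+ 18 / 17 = 4805501989 / 66162096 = 72.63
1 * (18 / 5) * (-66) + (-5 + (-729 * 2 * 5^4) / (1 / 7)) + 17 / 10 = -63789909 / 10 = -6378990.90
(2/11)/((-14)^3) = -1/15092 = -0.00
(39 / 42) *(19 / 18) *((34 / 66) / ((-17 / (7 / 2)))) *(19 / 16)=-4693 / 38016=-0.12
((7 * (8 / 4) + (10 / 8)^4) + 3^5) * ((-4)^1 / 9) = -22139 / 192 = -115.31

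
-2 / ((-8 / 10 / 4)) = 10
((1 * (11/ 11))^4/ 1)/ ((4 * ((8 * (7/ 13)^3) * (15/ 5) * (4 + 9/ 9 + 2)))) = 2197/ 230496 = 0.01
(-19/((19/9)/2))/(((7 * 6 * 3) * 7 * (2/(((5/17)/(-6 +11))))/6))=-3/833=-0.00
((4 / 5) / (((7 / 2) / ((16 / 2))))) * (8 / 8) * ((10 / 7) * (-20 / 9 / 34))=-1280 / 7497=-0.17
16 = 16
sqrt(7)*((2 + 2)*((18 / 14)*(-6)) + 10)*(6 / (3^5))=-292*sqrt(7) / 567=-1.36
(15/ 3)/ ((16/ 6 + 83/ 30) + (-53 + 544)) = 150/ 14893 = 0.01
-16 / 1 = -16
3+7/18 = 61/18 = 3.39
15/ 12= 5/ 4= 1.25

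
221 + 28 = 249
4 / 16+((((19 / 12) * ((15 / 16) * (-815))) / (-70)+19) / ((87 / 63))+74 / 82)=143931 / 5248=27.43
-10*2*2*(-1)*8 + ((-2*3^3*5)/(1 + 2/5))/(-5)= 2510/7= 358.57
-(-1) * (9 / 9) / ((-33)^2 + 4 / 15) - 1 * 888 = -14509017 / 16339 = -888.00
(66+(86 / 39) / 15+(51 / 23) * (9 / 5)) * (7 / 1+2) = 943711 / 1495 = 631.24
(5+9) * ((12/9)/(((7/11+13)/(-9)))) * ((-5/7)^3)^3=0.60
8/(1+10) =8/11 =0.73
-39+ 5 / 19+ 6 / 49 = -35950 / 931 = -38.61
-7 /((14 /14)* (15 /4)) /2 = -14 /15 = -0.93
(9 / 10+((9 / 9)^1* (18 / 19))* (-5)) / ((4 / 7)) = -5103 / 760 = -6.71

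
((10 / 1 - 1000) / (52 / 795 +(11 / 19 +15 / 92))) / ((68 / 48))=-1500832800 / 1734017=-865.52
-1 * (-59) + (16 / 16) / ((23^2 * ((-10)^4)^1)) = 312110001 / 5290000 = 59.00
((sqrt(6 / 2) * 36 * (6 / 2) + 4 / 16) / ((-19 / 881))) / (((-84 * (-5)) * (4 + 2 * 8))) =-7929 * sqrt(3) / 13300 - 881 / 638400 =-1.03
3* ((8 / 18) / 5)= 4 / 15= 0.27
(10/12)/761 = 5/4566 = 0.00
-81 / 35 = -2.31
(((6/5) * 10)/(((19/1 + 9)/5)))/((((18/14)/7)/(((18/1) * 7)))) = 1470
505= 505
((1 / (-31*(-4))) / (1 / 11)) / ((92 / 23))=11 / 496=0.02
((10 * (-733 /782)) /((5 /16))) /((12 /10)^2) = -73300 /3519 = -20.83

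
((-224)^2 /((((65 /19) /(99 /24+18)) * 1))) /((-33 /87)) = -611689344 /715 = -855509.57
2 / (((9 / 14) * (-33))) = -0.09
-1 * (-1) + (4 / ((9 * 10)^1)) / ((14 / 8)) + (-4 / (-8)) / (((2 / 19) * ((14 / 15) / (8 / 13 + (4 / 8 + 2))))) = 1106009 / 65520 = 16.88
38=38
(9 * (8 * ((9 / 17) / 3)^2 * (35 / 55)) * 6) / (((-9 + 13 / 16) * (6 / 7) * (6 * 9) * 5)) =-9408 / 2082245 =-0.00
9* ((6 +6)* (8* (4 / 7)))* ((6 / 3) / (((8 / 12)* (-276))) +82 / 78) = 1075104 / 2093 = 513.67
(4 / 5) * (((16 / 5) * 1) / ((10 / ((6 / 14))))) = 96 / 875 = 0.11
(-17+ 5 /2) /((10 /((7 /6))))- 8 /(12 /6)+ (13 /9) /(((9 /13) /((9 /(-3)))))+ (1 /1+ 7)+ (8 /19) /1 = -72433 /20520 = -3.53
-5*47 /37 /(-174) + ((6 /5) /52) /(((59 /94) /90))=16519889 /4937946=3.35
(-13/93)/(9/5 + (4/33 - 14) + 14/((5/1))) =715/47461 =0.02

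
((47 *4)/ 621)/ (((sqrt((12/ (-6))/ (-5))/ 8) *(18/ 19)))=7144 *sqrt(10)/ 5589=4.04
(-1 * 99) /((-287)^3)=99 /23639903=0.00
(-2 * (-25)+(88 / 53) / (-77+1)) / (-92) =-12582 / 23161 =-0.54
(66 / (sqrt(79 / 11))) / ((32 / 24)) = 99 * sqrt(869) / 158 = 18.47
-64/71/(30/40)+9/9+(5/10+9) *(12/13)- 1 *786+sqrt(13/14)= -2152711/2769+sqrt(182)/14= -776.47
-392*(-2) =784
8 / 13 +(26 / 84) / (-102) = 0.61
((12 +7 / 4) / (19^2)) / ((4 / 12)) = 165 / 1444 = 0.11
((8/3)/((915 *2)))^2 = 16/7535025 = 0.00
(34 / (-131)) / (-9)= 34 / 1179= 0.03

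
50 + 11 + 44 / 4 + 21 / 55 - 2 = 3871 / 55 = 70.38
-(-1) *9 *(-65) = -585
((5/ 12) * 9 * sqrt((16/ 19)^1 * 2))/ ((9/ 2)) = 10 * sqrt(38)/ 57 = 1.08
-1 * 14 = -14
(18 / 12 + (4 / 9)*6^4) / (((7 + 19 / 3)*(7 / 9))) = 891 / 16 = 55.69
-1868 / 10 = -934 / 5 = -186.80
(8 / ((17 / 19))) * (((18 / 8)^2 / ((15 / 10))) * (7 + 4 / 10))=18981 / 85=223.31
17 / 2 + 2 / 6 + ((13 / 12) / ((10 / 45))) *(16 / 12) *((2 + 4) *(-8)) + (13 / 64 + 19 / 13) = -752549 / 2496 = -301.50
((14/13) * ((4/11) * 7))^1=392/143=2.74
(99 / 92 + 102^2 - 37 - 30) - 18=949447 / 92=10320.08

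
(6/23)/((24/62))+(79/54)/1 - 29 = -16682/621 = -26.86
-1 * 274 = -274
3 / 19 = 0.16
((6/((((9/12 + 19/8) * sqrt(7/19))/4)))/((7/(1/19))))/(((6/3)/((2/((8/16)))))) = 384 * sqrt(133)/23275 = 0.19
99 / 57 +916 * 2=34841 / 19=1833.74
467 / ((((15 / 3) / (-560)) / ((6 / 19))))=-313824 / 19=-16517.05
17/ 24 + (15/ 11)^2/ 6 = 2957/ 2904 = 1.02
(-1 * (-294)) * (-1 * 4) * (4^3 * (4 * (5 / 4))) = -376320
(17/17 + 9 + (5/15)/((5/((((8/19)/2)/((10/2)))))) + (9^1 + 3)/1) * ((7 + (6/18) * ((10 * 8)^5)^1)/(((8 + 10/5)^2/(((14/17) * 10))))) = 37851869211002/19125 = 1979182703.84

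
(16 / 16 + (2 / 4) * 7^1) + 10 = 29 / 2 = 14.50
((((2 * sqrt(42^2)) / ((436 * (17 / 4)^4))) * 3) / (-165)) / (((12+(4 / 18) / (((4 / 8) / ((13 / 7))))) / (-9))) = 381024 / 50571547895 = 0.00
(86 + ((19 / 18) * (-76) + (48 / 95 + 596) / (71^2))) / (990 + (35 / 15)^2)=1494856 / 252377665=0.01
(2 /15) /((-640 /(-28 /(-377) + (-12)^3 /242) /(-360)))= -48351 /91234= -0.53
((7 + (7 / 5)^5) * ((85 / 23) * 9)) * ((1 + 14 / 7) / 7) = 176.45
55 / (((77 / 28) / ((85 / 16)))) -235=-515 / 4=-128.75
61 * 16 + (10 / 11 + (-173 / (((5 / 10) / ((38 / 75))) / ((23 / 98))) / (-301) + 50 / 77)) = 11896521022 / 12167925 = 977.70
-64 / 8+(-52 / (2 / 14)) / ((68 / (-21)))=1775 / 17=104.41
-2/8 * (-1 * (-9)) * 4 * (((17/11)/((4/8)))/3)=-102/11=-9.27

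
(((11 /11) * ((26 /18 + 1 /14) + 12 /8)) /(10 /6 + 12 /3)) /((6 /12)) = 380 /357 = 1.06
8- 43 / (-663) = 5347 / 663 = 8.06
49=49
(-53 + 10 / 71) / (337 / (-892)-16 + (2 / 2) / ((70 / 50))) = 2603748 / 771557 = 3.37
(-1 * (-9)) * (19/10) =171/10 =17.10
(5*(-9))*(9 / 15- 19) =828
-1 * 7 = -7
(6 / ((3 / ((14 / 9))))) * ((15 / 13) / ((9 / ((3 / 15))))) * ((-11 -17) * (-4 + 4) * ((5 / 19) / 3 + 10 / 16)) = 0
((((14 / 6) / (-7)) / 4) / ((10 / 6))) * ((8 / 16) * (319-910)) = 591 / 40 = 14.78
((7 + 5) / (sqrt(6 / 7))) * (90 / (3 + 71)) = 90 * sqrt(42) / 37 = 15.76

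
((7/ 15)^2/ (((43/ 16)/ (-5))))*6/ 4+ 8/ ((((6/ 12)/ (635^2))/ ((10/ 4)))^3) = 42286531718350078124608/ 645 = 65560514292015624999.39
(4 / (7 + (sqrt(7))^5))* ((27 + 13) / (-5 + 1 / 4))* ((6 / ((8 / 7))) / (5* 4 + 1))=80 / 22743 - 80* sqrt(7) / 3249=-0.06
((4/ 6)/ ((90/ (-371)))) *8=-2968/ 135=-21.99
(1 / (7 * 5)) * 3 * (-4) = -12 / 35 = -0.34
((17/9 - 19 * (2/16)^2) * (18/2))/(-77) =-131/704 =-0.19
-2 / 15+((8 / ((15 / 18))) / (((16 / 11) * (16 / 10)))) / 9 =13 / 40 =0.32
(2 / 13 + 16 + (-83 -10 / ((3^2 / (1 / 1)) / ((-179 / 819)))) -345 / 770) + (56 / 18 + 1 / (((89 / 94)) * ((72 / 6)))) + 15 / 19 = -8646407404 / 137107971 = -63.06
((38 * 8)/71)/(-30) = -152/1065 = -0.14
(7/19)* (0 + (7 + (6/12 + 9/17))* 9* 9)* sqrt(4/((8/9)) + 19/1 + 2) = 154791* sqrt(102)/1292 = 1209.99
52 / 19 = 2.74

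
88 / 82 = 44 / 41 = 1.07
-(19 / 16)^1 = -19 / 16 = -1.19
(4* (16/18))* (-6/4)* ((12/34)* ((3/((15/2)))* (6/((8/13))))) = -624/85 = -7.34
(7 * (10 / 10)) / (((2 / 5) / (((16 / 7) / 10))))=4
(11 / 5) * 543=5973 / 5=1194.60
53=53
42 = 42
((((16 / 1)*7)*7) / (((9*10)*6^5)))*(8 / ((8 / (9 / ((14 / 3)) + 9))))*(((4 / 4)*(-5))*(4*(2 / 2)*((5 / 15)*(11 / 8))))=-1309 / 11664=-0.11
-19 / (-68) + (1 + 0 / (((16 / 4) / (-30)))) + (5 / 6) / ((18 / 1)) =1.33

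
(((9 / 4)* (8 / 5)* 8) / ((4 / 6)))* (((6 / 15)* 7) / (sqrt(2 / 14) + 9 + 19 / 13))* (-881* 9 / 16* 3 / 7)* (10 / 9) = -65419536 / 23945 + 893334* sqrt(7) / 23945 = -2633.37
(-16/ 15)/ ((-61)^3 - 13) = 8/ 1702455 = 0.00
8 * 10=80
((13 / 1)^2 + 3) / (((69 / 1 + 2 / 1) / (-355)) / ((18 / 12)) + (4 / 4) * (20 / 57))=24510 / 31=790.65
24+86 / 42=547 / 21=26.05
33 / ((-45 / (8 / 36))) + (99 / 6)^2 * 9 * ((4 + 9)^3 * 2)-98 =2906901091 / 270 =10766300.34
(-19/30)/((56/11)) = -209/1680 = -0.12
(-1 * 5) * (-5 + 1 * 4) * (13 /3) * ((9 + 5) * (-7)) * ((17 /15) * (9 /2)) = -10829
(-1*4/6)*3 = -2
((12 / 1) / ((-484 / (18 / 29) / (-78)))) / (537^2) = 468 / 112431869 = 0.00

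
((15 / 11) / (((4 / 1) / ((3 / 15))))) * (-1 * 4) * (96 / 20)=-72 / 55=-1.31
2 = 2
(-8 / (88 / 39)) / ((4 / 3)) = -117 / 44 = -2.66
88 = 88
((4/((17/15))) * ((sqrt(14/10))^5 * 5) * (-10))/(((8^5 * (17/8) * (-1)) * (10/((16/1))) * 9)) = 49 * sqrt(35)/277440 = 0.00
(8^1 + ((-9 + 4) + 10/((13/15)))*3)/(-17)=-359/221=-1.62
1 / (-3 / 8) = -8 / 3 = -2.67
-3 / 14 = -0.21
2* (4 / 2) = 4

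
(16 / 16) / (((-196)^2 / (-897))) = -897 / 38416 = -0.02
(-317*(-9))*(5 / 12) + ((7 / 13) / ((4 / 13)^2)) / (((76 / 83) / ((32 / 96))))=4344113 / 3648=1190.82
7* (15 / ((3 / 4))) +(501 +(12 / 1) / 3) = 645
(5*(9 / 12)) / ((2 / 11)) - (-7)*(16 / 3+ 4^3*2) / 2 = 11695 / 24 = 487.29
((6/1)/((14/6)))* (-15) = -38.57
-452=-452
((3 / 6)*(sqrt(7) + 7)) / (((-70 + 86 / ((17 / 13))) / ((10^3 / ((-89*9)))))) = 2125*sqrt(7) / 14418 + 14875 / 14418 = 1.42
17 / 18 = 0.94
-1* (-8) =8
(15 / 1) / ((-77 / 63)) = -12.27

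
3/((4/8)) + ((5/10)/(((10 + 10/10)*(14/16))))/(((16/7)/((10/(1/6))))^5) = 647470.27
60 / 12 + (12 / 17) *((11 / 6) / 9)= 787 / 153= 5.14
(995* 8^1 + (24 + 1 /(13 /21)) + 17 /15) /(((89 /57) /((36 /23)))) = 1065272544 /133055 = 8006.26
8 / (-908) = -2 / 227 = -0.01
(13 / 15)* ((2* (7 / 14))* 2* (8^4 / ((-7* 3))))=-338.08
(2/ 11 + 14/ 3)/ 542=80/ 8943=0.01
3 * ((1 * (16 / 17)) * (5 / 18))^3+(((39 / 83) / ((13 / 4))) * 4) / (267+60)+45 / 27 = 18599513699 / 10800842373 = 1.72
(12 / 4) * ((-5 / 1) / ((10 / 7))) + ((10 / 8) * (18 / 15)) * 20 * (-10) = -621 / 2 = -310.50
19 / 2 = 9.50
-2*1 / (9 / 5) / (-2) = 5 / 9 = 0.56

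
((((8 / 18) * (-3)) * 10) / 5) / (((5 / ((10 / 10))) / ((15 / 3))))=-8 / 3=-2.67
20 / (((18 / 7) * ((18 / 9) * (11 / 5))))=175 / 99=1.77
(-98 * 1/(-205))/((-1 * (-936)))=49/95940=0.00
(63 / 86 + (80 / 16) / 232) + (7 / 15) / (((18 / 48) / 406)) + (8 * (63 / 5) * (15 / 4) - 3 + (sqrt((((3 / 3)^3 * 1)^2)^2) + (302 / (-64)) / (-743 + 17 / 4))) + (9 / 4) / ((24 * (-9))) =312004645987 / 353748960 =881.99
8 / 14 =4 / 7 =0.57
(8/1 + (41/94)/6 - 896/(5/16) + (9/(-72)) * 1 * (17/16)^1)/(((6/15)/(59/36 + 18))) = -182419880531/1299456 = -140381.73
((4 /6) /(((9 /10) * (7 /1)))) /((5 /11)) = 44 /189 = 0.23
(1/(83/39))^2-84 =-577155/6889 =-83.78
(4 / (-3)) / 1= -4 / 3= -1.33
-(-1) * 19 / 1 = 19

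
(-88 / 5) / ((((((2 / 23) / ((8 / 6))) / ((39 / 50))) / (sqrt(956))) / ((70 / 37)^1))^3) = -12341508086043136 * sqrt(239) / 31658125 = -6026733576.07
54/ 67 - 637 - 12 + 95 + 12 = -36260/ 67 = -541.19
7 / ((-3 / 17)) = -119 / 3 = -39.67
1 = 1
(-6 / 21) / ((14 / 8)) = -8 / 49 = -0.16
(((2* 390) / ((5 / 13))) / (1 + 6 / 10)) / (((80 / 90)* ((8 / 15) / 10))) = 1711125 / 64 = 26736.33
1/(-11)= -1/11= -0.09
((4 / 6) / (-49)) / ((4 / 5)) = -5 / 294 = -0.02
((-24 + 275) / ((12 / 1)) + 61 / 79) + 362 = 363737 / 948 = 383.69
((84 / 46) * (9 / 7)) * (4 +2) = 324 / 23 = 14.09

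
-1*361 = -361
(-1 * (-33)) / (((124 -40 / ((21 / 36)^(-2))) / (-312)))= -185328 / 1987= -93.27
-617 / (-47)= 13.13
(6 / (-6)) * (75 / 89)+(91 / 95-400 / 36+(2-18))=-2054254 / 76095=-27.00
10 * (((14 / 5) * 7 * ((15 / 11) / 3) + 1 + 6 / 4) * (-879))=-1103145 / 11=-100285.91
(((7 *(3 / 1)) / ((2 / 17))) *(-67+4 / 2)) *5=-116025 / 2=-58012.50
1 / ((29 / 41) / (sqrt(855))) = 123 * sqrt(95) / 29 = 41.34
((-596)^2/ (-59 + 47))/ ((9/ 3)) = -88804/ 9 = -9867.11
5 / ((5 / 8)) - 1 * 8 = 0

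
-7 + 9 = 2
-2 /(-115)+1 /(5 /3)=71 /115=0.62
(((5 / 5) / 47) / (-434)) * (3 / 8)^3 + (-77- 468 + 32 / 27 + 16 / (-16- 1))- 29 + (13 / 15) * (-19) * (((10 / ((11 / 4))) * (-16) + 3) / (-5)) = -995934012662987 / 1318265625600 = -755.49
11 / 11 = 1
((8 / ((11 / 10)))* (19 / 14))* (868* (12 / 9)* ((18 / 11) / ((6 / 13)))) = 4900480 / 121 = 40499.83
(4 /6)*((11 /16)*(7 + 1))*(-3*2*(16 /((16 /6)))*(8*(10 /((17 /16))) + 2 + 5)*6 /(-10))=554004 /85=6517.69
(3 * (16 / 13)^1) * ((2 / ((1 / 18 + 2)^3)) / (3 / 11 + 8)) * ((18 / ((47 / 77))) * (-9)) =-10974610944 / 402336779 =-27.28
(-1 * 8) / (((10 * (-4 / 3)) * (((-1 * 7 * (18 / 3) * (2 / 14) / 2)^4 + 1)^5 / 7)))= 21 / 18536992160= 0.00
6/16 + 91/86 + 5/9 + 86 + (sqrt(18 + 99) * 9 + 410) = 27 * sqrt(13) + 1541773/3096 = 595.34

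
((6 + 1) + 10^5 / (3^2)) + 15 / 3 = 100108 / 9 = 11123.11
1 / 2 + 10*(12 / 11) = 251 / 22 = 11.41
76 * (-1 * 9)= -684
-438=-438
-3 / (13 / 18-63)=54 / 1121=0.05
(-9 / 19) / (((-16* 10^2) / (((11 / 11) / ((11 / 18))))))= 81 / 167200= 0.00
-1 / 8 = -0.12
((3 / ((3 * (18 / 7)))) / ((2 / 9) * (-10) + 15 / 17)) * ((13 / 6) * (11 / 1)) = -6.92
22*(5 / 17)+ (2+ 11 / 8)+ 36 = 6235 / 136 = 45.85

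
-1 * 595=-595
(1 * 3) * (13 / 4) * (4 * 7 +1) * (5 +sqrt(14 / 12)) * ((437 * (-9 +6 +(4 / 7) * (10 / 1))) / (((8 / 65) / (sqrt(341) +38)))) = 203465015 * (sqrt(341) +38) * (sqrt(42) +30) / 448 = 935543159.06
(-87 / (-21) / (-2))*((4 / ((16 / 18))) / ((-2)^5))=261 / 896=0.29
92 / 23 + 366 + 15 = 385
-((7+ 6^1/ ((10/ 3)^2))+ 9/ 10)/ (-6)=1.41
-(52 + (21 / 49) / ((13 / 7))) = -679 / 13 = -52.23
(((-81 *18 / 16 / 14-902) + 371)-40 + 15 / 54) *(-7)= 4040.62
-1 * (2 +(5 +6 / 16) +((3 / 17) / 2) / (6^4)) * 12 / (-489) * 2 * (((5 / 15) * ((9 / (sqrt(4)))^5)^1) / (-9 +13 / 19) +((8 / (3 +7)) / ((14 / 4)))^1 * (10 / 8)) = -40354575325 / 1513099008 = -26.67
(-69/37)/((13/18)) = -1242/481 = -2.58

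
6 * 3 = 18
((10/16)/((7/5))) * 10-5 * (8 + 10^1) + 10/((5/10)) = -1835/28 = -65.54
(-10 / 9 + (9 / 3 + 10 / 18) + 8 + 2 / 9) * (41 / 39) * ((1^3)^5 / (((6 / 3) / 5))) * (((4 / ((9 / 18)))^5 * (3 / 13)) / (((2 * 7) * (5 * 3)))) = 10747904 / 10647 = 1009.48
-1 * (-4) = 4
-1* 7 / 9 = -7 / 9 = -0.78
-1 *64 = -64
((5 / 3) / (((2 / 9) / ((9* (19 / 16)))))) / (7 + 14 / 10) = 4275 / 448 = 9.54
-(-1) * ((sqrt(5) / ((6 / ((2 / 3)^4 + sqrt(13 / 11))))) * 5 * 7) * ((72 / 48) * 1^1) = 140 * sqrt(5) / 81 + 35 * sqrt(715) / 44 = 25.13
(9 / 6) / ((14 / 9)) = 27 / 28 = 0.96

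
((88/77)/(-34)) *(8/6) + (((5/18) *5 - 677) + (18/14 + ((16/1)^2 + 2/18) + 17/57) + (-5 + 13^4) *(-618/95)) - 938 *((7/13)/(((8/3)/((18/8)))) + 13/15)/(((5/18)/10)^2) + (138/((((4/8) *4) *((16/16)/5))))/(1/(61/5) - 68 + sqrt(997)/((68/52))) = -9924569066061727751/5538105491828 - 12335115 *sqrt(997)/188415796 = -1792053.35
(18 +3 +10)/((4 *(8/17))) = 527/32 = 16.47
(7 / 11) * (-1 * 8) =-5.09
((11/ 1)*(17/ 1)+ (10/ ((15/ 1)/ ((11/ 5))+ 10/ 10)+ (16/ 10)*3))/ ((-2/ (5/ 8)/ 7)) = -36323/ 86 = -422.36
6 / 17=0.35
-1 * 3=-3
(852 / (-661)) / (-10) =426 / 3305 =0.13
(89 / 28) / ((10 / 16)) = 178 / 35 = 5.09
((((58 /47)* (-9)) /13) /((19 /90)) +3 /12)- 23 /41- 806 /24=-54176461 /1427907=-37.94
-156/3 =-52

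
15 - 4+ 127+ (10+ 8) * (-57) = -888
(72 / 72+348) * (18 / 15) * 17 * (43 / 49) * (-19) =-29083566 / 245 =-118708.43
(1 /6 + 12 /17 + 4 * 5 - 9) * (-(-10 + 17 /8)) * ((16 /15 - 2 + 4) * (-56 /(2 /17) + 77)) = -77793429 /680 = -114402.10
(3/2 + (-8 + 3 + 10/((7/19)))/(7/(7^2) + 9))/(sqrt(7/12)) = 251 * sqrt(21)/224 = 5.13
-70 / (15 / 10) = -140 / 3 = -46.67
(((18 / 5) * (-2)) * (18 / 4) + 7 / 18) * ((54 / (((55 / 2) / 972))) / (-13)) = 16801992 / 3575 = 4699.86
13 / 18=0.72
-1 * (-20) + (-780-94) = -854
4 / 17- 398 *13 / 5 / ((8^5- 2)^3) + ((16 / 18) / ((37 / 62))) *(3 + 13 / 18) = 959119747861463531 / 165951884921695380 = 5.78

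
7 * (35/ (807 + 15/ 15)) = 245/ 808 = 0.30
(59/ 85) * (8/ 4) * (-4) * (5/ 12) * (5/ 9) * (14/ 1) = -8260/ 459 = -18.00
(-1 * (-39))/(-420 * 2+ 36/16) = -0.05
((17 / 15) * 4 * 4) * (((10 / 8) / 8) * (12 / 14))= 17 / 7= 2.43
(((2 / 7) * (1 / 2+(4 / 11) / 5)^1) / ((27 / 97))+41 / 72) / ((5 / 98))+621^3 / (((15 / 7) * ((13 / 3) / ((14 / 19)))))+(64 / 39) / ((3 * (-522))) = 12128499990322829 / 638223300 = 19003536.83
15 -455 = -440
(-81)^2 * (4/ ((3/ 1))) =8748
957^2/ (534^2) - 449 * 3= -42576587/ 31684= -1343.79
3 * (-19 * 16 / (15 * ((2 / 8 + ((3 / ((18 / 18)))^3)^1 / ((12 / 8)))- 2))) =-1216 / 325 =-3.74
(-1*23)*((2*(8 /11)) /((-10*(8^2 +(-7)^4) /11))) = 184 /12325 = 0.01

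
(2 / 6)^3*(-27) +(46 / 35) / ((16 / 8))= -12 / 35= -0.34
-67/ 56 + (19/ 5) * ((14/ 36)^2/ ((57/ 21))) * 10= 4177/ 4536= 0.92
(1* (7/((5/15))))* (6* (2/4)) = 63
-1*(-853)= 853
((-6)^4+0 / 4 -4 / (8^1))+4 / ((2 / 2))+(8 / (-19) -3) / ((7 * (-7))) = 2419799 / 1862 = 1299.57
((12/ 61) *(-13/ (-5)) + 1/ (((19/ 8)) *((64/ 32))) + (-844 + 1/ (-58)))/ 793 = -283439963/ 266535230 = -1.06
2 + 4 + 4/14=44/7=6.29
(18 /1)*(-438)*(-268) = 2112912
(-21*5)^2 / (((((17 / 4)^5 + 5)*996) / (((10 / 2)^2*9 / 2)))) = 0.89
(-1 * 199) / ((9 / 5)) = -995 / 9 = -110.56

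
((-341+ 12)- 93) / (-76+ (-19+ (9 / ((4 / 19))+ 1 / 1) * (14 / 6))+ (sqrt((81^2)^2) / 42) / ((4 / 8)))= -35448 / 26839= -1.32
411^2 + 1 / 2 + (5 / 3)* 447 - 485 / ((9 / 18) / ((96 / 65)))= 4374081 / 26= 168233.88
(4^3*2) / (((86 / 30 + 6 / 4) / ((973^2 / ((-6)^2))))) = 302953280 / 393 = 770873.49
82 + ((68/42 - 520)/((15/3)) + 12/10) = -430/21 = -20.48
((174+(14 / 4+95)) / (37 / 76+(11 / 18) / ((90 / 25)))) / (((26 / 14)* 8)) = 5871285 / 210184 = 27.93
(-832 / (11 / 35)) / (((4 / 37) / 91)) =-24511760 / 11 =-2228341.82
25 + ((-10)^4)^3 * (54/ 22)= 27000000000275/ 11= 2454545454570.45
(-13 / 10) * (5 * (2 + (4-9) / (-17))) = -507 / 34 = -14.91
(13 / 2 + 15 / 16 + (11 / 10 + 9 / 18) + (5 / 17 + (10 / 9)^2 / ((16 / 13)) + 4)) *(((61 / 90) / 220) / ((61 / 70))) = 11053777 / 218116800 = 0.05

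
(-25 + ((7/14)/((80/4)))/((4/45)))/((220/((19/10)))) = -0.21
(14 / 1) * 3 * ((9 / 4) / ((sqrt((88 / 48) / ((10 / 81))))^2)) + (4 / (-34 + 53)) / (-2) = 1308 / 209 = 6.26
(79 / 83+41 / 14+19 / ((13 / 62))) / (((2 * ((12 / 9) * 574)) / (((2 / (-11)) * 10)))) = -21411795 / 190758568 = -0.11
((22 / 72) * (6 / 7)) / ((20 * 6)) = 11 / 5040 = 0.00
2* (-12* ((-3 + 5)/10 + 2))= -264/5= -52.80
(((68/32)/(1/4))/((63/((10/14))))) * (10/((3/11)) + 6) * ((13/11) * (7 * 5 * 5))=850.41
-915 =-915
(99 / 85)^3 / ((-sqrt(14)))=-970299 * sqrt(14) / 8597750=-0.42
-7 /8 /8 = -7 /64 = -0.11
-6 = -6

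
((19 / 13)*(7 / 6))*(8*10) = 5320 / 39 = 136.41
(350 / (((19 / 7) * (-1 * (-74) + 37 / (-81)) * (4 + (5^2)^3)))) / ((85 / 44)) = 249480 / 4295990117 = 0.00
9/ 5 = 1.80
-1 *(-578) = 578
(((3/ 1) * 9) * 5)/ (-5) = -27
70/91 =10/13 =0.77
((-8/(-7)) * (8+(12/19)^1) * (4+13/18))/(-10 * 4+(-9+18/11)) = -613360/623637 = -0.98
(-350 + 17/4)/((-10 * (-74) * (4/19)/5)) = -26277/2368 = -11.10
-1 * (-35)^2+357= -868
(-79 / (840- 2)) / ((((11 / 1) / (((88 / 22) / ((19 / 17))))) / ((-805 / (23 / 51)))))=54.75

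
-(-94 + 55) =39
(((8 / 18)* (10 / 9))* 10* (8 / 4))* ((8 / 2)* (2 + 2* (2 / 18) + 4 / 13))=947200 / 9477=99.95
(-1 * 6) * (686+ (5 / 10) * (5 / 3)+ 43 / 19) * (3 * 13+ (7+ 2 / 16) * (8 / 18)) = -19874921 / 114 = -174341.41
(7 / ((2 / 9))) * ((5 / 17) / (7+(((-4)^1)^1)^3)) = -105 / 646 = -0.16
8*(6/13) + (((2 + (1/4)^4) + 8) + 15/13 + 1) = 52749/3328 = 15.85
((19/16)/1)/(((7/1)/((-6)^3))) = -36.64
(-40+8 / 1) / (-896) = 1 / 28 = 0.04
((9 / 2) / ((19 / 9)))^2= 6561 / 1444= 4.54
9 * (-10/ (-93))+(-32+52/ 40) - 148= -55097/ 310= -177.73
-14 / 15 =-0.93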